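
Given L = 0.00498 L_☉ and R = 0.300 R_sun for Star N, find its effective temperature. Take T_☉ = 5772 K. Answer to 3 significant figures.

2.80×10^3 K

T/T_☉ = (L/L_☉)^(1/4) / (R/R_☉)^(1/2)
T = 5772 × (0.00498)^(1/4) / √(0.300) = 5772 × 0.2656 / 0.5477 = 2799 K.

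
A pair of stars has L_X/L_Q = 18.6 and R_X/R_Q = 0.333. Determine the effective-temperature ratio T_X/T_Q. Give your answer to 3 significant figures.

3.60

L ∝ R²T⁴ gives T ∝ (L/R²)^(1/4), so
T_X/T_Q = (18.6 / 0.333²)^(1/4) = (167.7)^(1/4) = 3.599.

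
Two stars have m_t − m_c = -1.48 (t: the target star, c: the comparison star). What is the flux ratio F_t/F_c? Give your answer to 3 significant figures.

3.91

F_t/F_c = 10^(−(m_t − m_c)/2.5) = 10^(1.48/2.5) = 10^0.592 = 3.908.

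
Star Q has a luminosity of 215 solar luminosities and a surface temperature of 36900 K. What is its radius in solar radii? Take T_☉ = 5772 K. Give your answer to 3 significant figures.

0.359 solar radii

R/R_☉ = √(L/L_☉) / (T/T_☉)² = √(215) / (6.393)²
       = 14.66 / 40.87 = 0.3588.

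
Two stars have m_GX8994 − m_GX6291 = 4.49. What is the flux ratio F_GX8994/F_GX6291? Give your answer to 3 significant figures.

F_GX8994/F_GX6291 = 10^(−(m_GX8994 − m_GX6291)/2.5) = 10^(-4.49/2.5) = 10^-1.796 = 0.01600.

0.0160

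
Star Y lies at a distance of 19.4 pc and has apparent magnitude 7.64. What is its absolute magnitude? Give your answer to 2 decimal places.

M = m − 5 log₁₀(d/10 pc) = 7.64 − 5 log₁₀(19.4/10)
  = 7.64 − 5 × 0.288 = 7.64 − 1.44 = 6.20.

6.20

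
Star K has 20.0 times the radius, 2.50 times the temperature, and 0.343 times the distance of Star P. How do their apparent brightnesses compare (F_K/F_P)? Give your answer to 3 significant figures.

L_K/L_P = (R_K/R_P)²(T_K/T_P)⁴ = (20.0)² × (2.50)⁴ = 1.562×10^4.
F_K/F_P = (L_K/L_P)/(d_K/d_P)² = 1.562×10^4 / (0.343)² = 1.328×10^5.

1.33×10^5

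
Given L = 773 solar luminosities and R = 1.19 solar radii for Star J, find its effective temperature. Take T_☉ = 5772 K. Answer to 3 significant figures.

2.79×10^4 K

T/T_☉ = (L/L_☉)^(1/4) / (R/R_☉)^(1/2)
T = 5772 × (773)^(1/4) / √(1.19) = 5772 × 5.273 / 1.091 = 2.790×10^4 K.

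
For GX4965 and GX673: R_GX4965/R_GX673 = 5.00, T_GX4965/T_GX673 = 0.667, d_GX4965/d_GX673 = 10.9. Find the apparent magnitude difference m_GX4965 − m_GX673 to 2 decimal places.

L_GX4965/L_GX673 = (5.00)²(0.667)⁴ = 4.948.
F_GX4965/F_GX673 = (L_GX4965/L_GX673)/(d_GX4965/d_GX673)² = 4.948/118.8 = 0.04165.
m_GX4965 − m_GX673 = −2.5 log₁₀(0.04165) = 3.45.

3.45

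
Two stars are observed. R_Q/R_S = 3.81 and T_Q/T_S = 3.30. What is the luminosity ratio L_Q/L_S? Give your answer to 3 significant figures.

1.72×10^3

From the Stefan–Boltzmann law, L ∝ R²T⁴, so
L_Q/L_S = (R_Q/R_S)² (T_Q/T_S)⁴ = (3.81)² × (3.30)⁴ = 14.52 × 118.6 = 1721.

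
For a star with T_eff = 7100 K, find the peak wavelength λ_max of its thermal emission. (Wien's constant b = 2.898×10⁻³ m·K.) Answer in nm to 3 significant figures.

408 nm

λ_max = b/T = 2.898×10⁻³ / 7100 = 4.08×10^-7 m = 408.2 nm.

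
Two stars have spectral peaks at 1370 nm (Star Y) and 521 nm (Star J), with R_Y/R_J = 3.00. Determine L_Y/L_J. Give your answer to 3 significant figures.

Wien's law gives T ∝ 1/λ_max, so T_Y/T_J = λ_J/λ_Y = 521/1370 = 0.3803.
Then L ∝ R²T⁴ gives L_Y/L_J = (3.00)² × (0.3803)⁴ = 9.000 × 0.02092 = 0.1882.

0.188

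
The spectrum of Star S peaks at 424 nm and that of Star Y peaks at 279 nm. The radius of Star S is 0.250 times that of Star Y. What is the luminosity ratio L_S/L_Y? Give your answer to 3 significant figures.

Wien's law gives T ∝ 1/λ_max, so T_S/T_Y = λ_Y/λ_S = 279/424 = 0.6580.
Then L ∝ R²T⁴ gives L_S/L_Y = (0.250)² × (0.6580)⁴ = 0.06250 × 0.1875 = 0.01172.

0.0117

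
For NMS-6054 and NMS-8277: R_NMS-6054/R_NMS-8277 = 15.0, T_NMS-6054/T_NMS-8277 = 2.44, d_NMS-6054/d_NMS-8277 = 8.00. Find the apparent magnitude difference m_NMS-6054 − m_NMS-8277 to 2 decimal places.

L_NMS-6054/L_NMS-8277 = (15.0)²(2.44)⁴ = 7975.
F_NMS-6054/F_NMS-8277 = (L_NMS-6054/L_NMS-8277)/(d_NMS-6054/d_NMS-8277)² = 7975/64.00 = 124.6.
m_NMS-6054 − m_NMS-8277 = −2.5 log₁₀(124.6) = -5.24.

-5.24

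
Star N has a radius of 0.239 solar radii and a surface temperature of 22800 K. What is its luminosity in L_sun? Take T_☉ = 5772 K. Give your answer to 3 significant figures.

13.9 L_sun

L/L_☉ = (R/R_☉)² (T/T_☉)⁴ = (0.239)² × (22800/5772)⁴
       = 0.05712 × (3.950)⁴ = 0.05712 × 243.5 = 13.91.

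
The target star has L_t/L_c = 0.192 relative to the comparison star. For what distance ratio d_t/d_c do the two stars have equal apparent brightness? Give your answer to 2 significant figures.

0.44

Equal flux requires L_t/d_t² = L_c/d_c², so d_t/d_c = √(L_t/L_c)
= √(0.192) = 0.4382.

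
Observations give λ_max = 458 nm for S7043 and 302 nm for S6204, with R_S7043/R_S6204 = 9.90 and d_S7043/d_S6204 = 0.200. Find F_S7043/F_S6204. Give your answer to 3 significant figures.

Wien's law: T_S7043/T_S6204 = λ_S6204/λ_S7043 = 302/458 = 0.6594.
L_S7043/L_S6204 = (R_S7043/R_S6204)²(T_S7043/T_S6204)⁴ = (9.90)²(0.6594)⁴ = 18.53.
F_S7043/F_S6204 = (L_S7043/L_S6204)/(d_S7043/d_S6204)² = 18.53/(0.200)² = 463.2.

463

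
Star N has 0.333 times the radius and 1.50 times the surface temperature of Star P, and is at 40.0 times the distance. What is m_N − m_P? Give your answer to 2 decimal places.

8.64

L_N/L_P = (0.333)²(1.50)⁴ = 0.5614.
F_N/F_P = (L_N/L_P)/(d_N/d_P)² = 0.5614/1600 = 3.509×10^-4.
m_N − m_P = −2.5 log₁₀(3.509×10^-4) = 8.64.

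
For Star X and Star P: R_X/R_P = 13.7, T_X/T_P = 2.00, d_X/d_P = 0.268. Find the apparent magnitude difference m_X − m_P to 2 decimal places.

-11.55

L_X/L_P = (13.7)²(2.00)⁴ = 3003.
F_X/F_P = (L_X/L_P)/(d_X/d_P)² = 3003/0.07182 = 4.181×10^4.
m_X − m_P = −2.5 log₁₀(4.181×10^4) = -11.55.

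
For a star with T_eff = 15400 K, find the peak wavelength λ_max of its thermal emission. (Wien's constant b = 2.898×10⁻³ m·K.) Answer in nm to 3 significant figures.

λ_max = b/T = 2.898×10⁻³ / 15400 = 1.88×10^-7 m = 188.2 nm.

188 nm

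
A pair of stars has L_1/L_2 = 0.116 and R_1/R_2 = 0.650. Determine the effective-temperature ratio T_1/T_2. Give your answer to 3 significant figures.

L ∝ R²T⁴ gives T ∝ (L/R²)^(1/4), so
T_1/T_2 = (0.116 / 0.650²)^(1/4) = (0.2746)^(1/4) = 0.7239.

0.724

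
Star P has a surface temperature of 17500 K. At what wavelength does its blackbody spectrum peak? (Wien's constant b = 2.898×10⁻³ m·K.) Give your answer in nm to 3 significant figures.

λ_max = b/T = 2.898×10⁻³ / 17500 = 1.66×10^-7 m = 165.6 nm.

166 nm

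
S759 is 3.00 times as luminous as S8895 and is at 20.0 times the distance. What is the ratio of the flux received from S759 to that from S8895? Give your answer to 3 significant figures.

0.00750

F = L/(4πd²), so F_S759/F_S8895 = (L_S759/L_S8895) / (d_S759/d_S8895)²
= 3.00 / (20.0)² = 3.00 / 400.0 = 0.007500.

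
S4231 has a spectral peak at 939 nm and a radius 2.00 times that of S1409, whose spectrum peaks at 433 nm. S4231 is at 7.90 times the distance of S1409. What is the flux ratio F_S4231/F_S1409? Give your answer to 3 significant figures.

0.00290

Wien's law: T_S4231/T_S1409 = λ_S1409/λ_S4231 = 433/939 = 0.4611.
L_S4231/L_S1409 = (R_S4231/R_S1409)²(T_S4231/T_S1409)⁴ = (2.00)²(0.4611)⁴ = 0.1809.
F_S4231/F_S1409 = (L_S4231/L_S1409)/(d_S4231/d_S1409)² = 0.1809/(7.90)² = 0.002898.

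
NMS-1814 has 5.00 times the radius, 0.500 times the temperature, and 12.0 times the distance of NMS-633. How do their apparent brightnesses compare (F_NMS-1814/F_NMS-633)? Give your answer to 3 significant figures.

0.0109

L_NMS-1814/L_NMS-633 = (R_NMS-1814/R_NMS-633)²(T_NMS-1814/T_NMS-633)⁴ = (5.00)² × (0.500)⁴ = 1.562.
F_NMS-1814/F_NMS-633 = (L_NMS-1814/L_NMS-633)/(d_NMS-1814/d_NMS-633)² = 1.562 / (12.0)² = 0.01085.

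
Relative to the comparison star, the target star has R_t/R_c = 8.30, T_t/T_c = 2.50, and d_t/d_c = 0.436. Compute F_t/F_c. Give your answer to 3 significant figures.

1.42×10^4

L_t/L_c = (R_t/R_c)²(T_t/T_c)⁴ = (8.30)² × (2.50)⁴ = 2691.
F_t/F_c = (L_t/L_c)/(d_t/d_c)² = 2691 / (0.436)² = 1.416×10^4.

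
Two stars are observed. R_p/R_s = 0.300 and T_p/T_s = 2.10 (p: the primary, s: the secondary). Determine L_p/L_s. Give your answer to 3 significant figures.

1.75

From the Stefan–Boltzmann law, L ∝ R²T⁴, so
L_p/L_s = (R_p/R_s)² (T_p/T_s)⁴ = (0.300)² × (2.10)⁴ = 0.09000 × 19.45 = 1.750.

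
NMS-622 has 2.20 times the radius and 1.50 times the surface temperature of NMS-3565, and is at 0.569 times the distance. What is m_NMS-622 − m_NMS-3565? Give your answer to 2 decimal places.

-4.70

L_NMS-622/L_NMS-3565 = (2.20)²(1.50)⁴ = 24.50.
F_NMS-622/F_NMS-3565 = (L_NMS-622/L_NMS-3565)/(d_NMS-622/d_NMS-3565)² = 24.50/0.3238 = 75.68.
m_NMS-622 − m_NMS-3565 = −2.5 log₁₀(75.68) = -4.70.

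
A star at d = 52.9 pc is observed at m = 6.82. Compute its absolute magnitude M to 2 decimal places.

M = m − 5 log₁₀(d/10 pc) = 6.82 − 5 log₁₀(52.9/10)
  = 6.82 − 5 × 0.723 = 6.82 − 3.62 = 3.20.

3.20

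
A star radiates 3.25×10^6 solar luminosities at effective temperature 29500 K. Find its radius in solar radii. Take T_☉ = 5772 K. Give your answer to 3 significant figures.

R/R_☉ = √(L/L_☉) / (T/T_☉)² = √(3.25×10^6) / (5.111)²
       = 1803 / 26.12 = 69.02.

69.0 solar radii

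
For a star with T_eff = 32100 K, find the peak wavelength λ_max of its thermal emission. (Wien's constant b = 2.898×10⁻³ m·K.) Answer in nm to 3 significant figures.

λ_max = b/T = 2.898×10⁻³ / 32100 = 9.03×10^-8 m = 90.28 nm.

90.3 nm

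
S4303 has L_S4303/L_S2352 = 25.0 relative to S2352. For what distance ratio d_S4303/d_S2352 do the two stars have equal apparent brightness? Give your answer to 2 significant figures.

Equal flux requires L_S4303/d_S4303² = L_S2352/d_S2352², so d_S4303/d_S2352 = √(L_S4303/L_S2352)
= √(25.0) = 5.000.

5.0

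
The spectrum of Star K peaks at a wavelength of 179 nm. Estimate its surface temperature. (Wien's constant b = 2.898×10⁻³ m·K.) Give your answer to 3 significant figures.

T = b/λ_max = 2.898×10⁻³ / (179×10⁻⁹) = 1.619×10^4 K.

1.62×10^4 K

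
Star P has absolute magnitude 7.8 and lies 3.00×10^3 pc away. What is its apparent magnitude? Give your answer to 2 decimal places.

20.19

m = M + 5 log₁₀(d/10 pc) = 7.8 + 5 log₁₀(3.00×10^3/10)
  = 7.8 + 5 × 2.477 = 7.8 + 12.39 = 20.19.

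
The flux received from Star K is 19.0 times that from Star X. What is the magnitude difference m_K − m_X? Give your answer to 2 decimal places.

-3.20

m_K − m_X = −2.5 log₁₀(F_K/F_X) = −2.5 log₁₀(19.0) = −2.5 × (1.279) = -3.197.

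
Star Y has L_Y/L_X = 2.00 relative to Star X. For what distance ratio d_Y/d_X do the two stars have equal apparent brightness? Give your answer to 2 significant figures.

Equal flux requires L_Y/d_Y² = L_X/d_X², so d_Y/d_X = √(L_Y/L_X)
= √(2.00) = 1.414.

1.4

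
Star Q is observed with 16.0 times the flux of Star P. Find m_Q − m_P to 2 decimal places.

m_Q − m_P = −2.5 log₁₀(F_Q/F_P) = −2.5 log₁₀(16.0) = −2.5 × (1.204) = -3.010.

-3.01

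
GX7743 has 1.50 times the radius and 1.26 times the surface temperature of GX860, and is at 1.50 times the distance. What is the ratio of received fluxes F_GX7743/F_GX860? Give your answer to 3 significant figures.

2.52

L_GX7743/L_GX860 = (R_GX7743/R_GX860)²(T_GX7743/T_GX860)⁴ = (1.50)² × (1.26)⁴ = 5.671.
F_GX7743/F_GX860 = (L_GX7743/L_GX860)/(d_GX7743/d_GX860)² = 5.671 / (1.50)² = 2.520.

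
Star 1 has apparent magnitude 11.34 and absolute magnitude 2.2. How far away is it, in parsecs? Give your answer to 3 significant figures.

m − M = 5 log₁₀(d/10 pc)
11.34 − (2.2) = 9.14 = 5 log₁₀(d/10)
d = 10 × 10^(9.14/5) = 10 × 10^1.828 = 673.0 pc.

673 pc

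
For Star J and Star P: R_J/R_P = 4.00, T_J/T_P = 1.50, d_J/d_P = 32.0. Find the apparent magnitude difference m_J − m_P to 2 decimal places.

2.75

L_J/L_P = (4.00)²(1.50)⁴ = 81.00.
F_J/F_P = (L_J/L_P)/(d_J/d_P)² = 81.00/1024 = 0.07910.
m_J − m_P = −2.5 log₁₀(0.07910) = 2.75.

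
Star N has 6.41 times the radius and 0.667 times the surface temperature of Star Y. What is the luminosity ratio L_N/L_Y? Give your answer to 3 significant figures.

From the Stefan–Boltzmann law, L ∝ R²T⁴, so
L_N/L_Y = (R_N/R_Y)² (T_N/T_Y)⁴ = (6.41)² × (0.667)⁴ = 41.09 × 0.1979 = 8.132.

8.13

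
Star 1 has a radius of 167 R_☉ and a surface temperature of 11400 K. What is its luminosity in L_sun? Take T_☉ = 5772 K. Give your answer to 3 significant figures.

L/L_☉ = (R/R_☉)² (T/T_☉)⁴ = (167)² × (11400/5772)⁴
       = 2.789×10^4 × (1.975)⁴ = 2.789×10^4 × 15.22 = 4.244×10^5.

4.24×10^5 L_sun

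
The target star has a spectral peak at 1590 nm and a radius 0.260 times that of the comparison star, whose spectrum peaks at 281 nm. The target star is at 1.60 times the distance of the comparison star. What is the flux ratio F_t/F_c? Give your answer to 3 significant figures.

2.58×10^-5

Wien's law: T_t/T_c = λ_c/λ_t = 281/1590 = 0.1767.
L_t/L_c = (R_t/R_c)²(T_t/T_c)⁴ = (0.260)²(0.1767)⁴ = 6.595×10^-5.
F_t/F_c = (L_t/L_c)/(d_t/d_c)² = 6.595×10^-5/(1.60)² = 2.576×10^-5.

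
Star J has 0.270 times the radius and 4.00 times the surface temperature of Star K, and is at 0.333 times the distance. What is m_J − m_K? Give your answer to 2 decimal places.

-5.57

L_J/L_K = (0.270)²(4.00)⁴ = 18.66.
F_J/F_K = (L_J/L_K)/(d_J/d_K)² = 18.66/0.1109 = 168.3.
m_J − m_K = −2.5 log₁₀(168.3) = -5.57.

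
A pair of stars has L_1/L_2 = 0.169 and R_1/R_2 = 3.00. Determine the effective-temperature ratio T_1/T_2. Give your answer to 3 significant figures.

0.370

L ∝ R²T⁴ gives T ∝ (L/R²)^(1/4), so
T_1/T_2 = (0.169 / 3.00²)^(1/4) = (0.01878)^(1/4) = 0.3702.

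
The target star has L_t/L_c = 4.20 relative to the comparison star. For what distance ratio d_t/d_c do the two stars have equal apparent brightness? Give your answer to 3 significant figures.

2.05

Equal flux requires L_t/d_t² = L_c/d_c², so d_t/d_c = √(L_t/L_c)
= √(4.20) = 2.049.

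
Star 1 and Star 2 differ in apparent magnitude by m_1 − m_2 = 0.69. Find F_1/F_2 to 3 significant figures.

0.530

F_1/F_2 = 10^(−(m_1 − m_2)/2.5) = 10^(-0.69/2.5) = 10^-0.276 = 0.5297.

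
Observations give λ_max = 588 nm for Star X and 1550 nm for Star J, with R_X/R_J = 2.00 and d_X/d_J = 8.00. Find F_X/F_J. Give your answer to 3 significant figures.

Wien's law: T_X/T_J = λ_J/λ_X = 1550/588 = 2.636.
L_X/L_J = (R_X/R_J)²(T_X/T_J)⁴ = (2.00)²(2.636)⁴ = 193.1.
F_X/F_J = (L_X/L_J)/(d_X/d_J)² = 193.1/(8.00)² = 3.018.

3.02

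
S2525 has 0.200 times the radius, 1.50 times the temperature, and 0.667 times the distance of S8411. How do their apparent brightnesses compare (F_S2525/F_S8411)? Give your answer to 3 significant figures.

L_S2525/L_S8411 = (R_S2525/R_S8411)²(T_S2525/T_S8411)⁴ = (0.200)² × (1.50)⁴ = 0.2025.
F_S2525/F_S8411 = (L_S2525/L_S8411)/(d_S2525/d_S8411)² = 0.2025 / (0.667)² = 0.4552.

0.455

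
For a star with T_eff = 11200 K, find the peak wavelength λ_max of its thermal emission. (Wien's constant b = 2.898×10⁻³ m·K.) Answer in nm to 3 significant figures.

259 nm

λ_max = b/T = 2.898×10⁻³ / 11200 = 2.59×10^-7 m = 258.8 nm.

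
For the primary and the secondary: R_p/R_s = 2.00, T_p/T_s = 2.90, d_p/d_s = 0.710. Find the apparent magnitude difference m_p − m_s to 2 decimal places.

L_p/L_s = (2.00)²(2.90)⁴ = 282.9.
F_p/F_s = (L_p/L_s)/(d_p/d_s)² = 282.9/0.5041 = 561.2.
m_p − m_s = −2.5 log₁₀(561.2) = -6.87.

-6.87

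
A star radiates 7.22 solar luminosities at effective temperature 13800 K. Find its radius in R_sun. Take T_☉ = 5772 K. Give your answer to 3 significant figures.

0.470 R_sun

R/R_☉ = √(L/L_☉) / (T/T_☉)² = √(7.22) / (2.391)²
       = 2.687 / 5.716 = 0.4701.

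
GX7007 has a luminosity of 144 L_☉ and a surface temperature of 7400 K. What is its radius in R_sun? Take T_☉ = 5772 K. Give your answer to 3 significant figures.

7.30 R_sun

R/R_☉ = √(L/L_☉) / (T/T_☉)² = √(144) / (1.282)²
       = 12.00 / 1.644 = 7.301.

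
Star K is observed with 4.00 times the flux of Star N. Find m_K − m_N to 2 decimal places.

m_K − m_N = −2.5 log₁₀(F_K/F_N) = −2.5 log₁₀(4.00) = −2.5 × (0.602) = -1.505.

-1.51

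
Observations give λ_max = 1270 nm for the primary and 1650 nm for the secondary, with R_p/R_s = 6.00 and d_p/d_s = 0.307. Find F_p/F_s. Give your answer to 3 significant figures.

1.09×10^3

Wien's law: T_p/T_s = λ_s/λ_p = 1650/1270 = 1.299.
L_p/L_s = (R_p/R_s)²(T_p/T_s)⁴ = (6.00)²(1.299)⁴ = 102.6.
F_p/F_s = (L_p/L_s)/(d_p/d_s)² = 102.6/(0.307)² = 1088.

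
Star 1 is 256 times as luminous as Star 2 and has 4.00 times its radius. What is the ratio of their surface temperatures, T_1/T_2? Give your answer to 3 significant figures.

L ∝ R²T⁴ gives T ∝ (L/R²)^(1/4), so
T_1/T_2 = (256 / 4.00²)^(1/4) = (16.00)^(1/4) = 2.000.

2.00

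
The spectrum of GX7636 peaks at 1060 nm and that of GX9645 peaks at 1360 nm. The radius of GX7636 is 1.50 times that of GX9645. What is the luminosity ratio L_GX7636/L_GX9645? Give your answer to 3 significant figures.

Wien's law gives T ∝ 1/λ_max, so T_GX7636/T_GX9645 = λ_GX9645/λ_GX7636 = 1360/1060 = 1.283.
Then L ∝ R²T⁴ gives L_GX7636/L_GX9645 = (1.50)² × (1.283)⁴ = 2.250 × 2.710 = 6.097.

6.10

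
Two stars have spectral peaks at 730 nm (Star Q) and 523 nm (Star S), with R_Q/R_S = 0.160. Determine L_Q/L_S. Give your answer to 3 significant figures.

0.00674

Wien's law gives T ∝ 1/λ_max, so T_Q/T_S = λ_S/λ_Q = 523/730 = 0.7164.
Then L ∝ R²T⁴ gives L_Q/L_S = (0.160)² × (0.7164)⁴ = 0.02560 × 0.2635 = 0.006745.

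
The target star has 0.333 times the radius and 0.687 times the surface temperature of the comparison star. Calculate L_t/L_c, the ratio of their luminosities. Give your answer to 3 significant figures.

From the Stefan–Boltzmann law, L ∝ R²T⁴, so
L_t/L_c = (R_t/R_c)² (T_t/T_c)⁴ = (0.333)² × (0.687)⁴ = 0.1109 × 0.2228 = 0.02470.

0.0247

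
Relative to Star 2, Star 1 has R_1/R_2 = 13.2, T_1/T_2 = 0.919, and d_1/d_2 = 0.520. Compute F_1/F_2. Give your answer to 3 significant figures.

L_1/L_2 = (R_1/R_2)²(T_1/T_2)⁴ = (13.2)² × (0.919)⁴ = 124.3.
F_1/F_2 = (L_1/L_2)/(d_1/d_2)² = 124.3 / (0.520)² = 459.6.

460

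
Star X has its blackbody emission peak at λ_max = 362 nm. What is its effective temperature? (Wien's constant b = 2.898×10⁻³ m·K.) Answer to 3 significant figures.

8.01×10^3 K

T = b/λ_max = 2.898×10⁻³ / (362×10⁻⁹) = 8006 K.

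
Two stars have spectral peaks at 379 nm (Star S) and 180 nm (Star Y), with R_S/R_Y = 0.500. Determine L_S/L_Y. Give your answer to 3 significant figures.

Wien's law gives T ∝ 1/λ_max, so T_S/T_Y = λ_Y/λ_S = 180/379 = 0.4749.
Then L ∝ R²T⁴ gives L_S/L_Y = (0.500)² × (0.4749)⁴ = 0.2500 × 0.05088 = 0.01272.

0.0127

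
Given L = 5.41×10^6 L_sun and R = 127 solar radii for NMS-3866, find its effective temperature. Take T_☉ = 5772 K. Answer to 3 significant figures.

T/T_☉ = (L/L_☉)^(1/4) / (R/R_☉)^(1/2)
T = 5772 × (5.41×10^6)^(1/4) / √(127) = 5772 × 48.23 / 11.27 = 2.470×10^4 K.

2.47×10^4 K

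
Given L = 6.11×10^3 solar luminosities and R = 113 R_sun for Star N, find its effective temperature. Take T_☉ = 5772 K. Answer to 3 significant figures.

T/T_☉ = (L/L_☉)^(1/4) / (R/R_☉)^(1/2)
T = 5772 × (6.11×10^3)^(1/4) / √(113) = 5772 × 8.841 / 10.63 = 4801 K.

4.80×10^3 K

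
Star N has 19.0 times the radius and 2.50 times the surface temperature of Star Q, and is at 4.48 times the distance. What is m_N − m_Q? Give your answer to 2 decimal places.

-7.12

L_N/L_Q = (19.0)²(2.50)⁴ = 1.410×10^4.
F_N/F_Q = (L_N/L_Q)/(d_N/d_Q)² = 1.410×10^4/20.07 = 702.6.
m_N − m_Q = −2.5 log₁₀(702.6) = -7.12.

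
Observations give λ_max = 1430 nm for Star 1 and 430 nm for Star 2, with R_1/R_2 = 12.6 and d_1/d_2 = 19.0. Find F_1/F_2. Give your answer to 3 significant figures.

0.00360

Wien's law: T_1/T_2 = λ_2/λ_1 = 430/1430 = 0.3007.
L_1/L_2 = (R_1/R_2)²(T_1/T_2)⁴ = (12.6)²(0.3007)⁴ = 1.298.
F_1/F_2 = (L_1/L_2)/(d_1/d_2)² = 1.298/(19.0)² = 0.003596.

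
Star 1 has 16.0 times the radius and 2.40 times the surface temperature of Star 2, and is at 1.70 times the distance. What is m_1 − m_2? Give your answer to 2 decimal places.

-8.67

L_1/L_2 = (16.0)²(2.40)⁴ = 8493.
F_1/F_2 = (L_1/L_2)/(d_1/d_2)² = 8493/2.890 = 2939.
m_1 − m_2 = −2.5 log₁₀(2939) = -8.67.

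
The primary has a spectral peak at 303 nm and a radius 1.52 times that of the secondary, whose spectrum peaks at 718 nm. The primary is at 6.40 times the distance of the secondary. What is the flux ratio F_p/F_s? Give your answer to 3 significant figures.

Wien's law: T_p/T_s = λ_s/λ_p = 718/303 = 2.370.
L_p/L_s = (R_p/R_s)²(T_p/T_s)⁴ = (1.52)²(2.370)⁴ = 72.85.
F_p/F_s = (L_p/L_s)/(d_p/d_s)² = 72.85/(6.40)² = 1.779.

1.78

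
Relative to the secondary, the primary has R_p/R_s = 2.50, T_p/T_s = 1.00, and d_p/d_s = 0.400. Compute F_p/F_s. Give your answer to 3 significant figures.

L_p/L_s = (R_p/R_s)²(T_p/T_s)⁴ = (2.50)² × (1.00)⁴ = 6.250.
F_p/F_s = (L_p/L_s)/(d_p/d_s)² = 6.250 / (0.400)² = 39.06.

39.1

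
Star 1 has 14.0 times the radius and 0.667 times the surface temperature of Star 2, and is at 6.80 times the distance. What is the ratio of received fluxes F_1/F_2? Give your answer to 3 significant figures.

0.839

L_1/L_2 = (R_1/R_2)²(T_1/T_2)⁴ = (14.0)² × (0.667)⁴ = 38.79.
F_1/F_2 = (L_1/L_2)/(d_1/d_2)² = 38.79 / (6.80)² = 0.8390.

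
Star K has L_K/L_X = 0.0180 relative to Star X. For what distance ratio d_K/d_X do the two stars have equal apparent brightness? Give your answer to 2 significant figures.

Equal flux requires L_K/d_K² = L_X/d_X², so d_K/d_X = √(L_K/L_X)
= √(0.0180) = 0.1342.

0.13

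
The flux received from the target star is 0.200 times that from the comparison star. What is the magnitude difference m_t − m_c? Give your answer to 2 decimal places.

1.75

m_t − m_c = −2.5 log₁₀(F_t/F_c) = −2.5 log₁₀(0.200) = −2.5 × (-0.699) = 1.747.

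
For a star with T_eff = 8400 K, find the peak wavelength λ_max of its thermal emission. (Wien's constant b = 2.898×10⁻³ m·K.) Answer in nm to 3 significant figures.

λ_max = b/T = 2.898×10⁻³ / 8400 = 3.45×10^-7 m = 345.0 nm.

345 nm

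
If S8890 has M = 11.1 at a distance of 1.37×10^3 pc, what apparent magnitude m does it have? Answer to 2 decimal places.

m = M + 5 log₁₀(d/10 pc) = 11.1 + 5 log₁₀(1.37×10^3/10)
  = 11.1 + 5 × 2.137 = 11.1 + 10.68 = 21.78.

21.78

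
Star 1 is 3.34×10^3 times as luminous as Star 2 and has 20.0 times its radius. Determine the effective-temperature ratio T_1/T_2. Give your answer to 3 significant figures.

1.70

L ∝ R²T⁴ gives T ∝ (L/R²)^(1/4), so
T_1/T_2 = (3.34×10^3 / 20.0²)^(1/4) = (8.350)^(1/4) = 1.700.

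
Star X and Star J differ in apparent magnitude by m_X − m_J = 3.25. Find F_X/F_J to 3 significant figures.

F_X/F_J = 10^(−(m_X − m_J)/2.5) = 10^(-3.25/2.5) = 10^-1.300 = 0.05012.

0.0501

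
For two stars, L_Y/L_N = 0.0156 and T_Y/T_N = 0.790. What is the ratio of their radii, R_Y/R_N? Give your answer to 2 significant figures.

0.20

L ∝ R²T⁴ gives R ∝ √L / T², so
R_Y/R_N = √(0.0156) / (0.790)² = 0.1249 / 0.6241 = 0.2001.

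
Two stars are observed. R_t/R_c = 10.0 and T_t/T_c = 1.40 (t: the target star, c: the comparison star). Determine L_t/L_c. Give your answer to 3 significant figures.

From the Stefan–Boltzmann law, L ∝ R²T⁴, so
L_t/L_c = (R_t/R_c)² (T_t/T_c)⁴ = (10.0)² × (1.40)⁴ = 100.0 × 3.842 = 384.2.

384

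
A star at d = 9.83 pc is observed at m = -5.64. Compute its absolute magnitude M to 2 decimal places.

-5.60

M = m − 5 log₁₀(d/10 pc) = -5.64 − 5 log₁₀(9.83/10)
  = -5.64 − 5 × -0.007 = -5.64 − -0.04 = -5.60.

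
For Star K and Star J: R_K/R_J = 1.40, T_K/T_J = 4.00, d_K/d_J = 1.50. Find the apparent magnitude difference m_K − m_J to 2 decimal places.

-5.87

L_K/L_J = (1.40)²(4.00)⁴ = 501.8.
F_K/F_J = (L_K/L_J)/(d_K/d_J)² = 501.8/2.250 = 223.0.
m_K − m_J = −2.5 log₁₀(223.0) = -5.87.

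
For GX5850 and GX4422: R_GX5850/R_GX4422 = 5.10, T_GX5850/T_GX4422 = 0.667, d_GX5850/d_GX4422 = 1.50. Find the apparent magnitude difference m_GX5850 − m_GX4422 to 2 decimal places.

-0.90

L_GX5850/L_GX4422 = (5.10)²(0.667)⁴ = 5.148.
F_GX5850/F_GX4422 = (L_GX5850/L_GX4422)/(d_GX5850/d_GX4422)² = 5.148/2.250 = 2.288.
m_GX5850 − m_GX4422 = −2.5 log₁₀(2.288) = -0.90.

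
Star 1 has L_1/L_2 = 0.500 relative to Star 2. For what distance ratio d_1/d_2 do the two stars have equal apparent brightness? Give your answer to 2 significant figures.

0.71

Equal flux requires L_1/d_1² = L_2/d_2², so d_1/d_2 = √(L_1/L_2)
= √(0.500) = 0.7071.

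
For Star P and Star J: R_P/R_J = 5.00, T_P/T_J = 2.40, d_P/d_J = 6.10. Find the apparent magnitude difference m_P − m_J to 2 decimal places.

-3.37

L_P/L_J = (5.00)²(2.40)⁴ = 829.4.
F_P/F_J = (L_P/L_J)/(d_P/d_J)² = 829.4/37.21 = 22.29.
m_P − m_J = −2.5 log₁₀(22.29) = -3.37.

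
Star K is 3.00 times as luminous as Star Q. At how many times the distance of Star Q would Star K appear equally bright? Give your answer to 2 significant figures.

Equal flux requires L_K/d_K² = L_Q/d_Q², so d_K/d_Q = √(L_K/L_Q)
= √(3.00) = 1.732.

1.7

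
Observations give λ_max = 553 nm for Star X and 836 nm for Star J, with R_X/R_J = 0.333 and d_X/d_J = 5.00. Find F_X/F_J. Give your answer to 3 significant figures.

Wien's law: T_X/T_J = λ_J/λ_X = 836/553 = 1.512.
L_X/L_J = (R_X/R_J)²(T_X/T_J)⁴ = (0.333)²(1.512)⁴ = 0.5792.
F_X/F_J = (L_X/L_J)/(d_X/d_J)² = 0.5792/(5.00)² = 0.02317.

0.0232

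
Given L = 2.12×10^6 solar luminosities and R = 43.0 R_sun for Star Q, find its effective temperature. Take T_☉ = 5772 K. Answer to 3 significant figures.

3.36×10^4 K

T/T_☉ = (L/L_☉)^(1/4) / (R/R_☉)^(1/2)
T = 5772 × (2.12×10^6)^(1/4) / √(43.0) = 5772 × 38.16 / 6.557 = 3.359×10^4 K.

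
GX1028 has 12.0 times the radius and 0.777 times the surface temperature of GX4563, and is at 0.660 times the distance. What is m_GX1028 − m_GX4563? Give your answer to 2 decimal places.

-5.20

L_GX1028/L_GX4563 = (12.0)²(0.777)⁴ = 52.49.
F_GX1028/F_GX4563 = (L_GX1028/L_GX4563)/(d_GX1028/d_GX4563)² = 52.49/0.4356 = 120.5.
m_GX1028 − m_GX4563 = −2.5 log₁₀(120.5) = -5.20.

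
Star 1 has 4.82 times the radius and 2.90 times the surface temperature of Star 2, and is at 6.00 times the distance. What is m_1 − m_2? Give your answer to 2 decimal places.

-4.15

L_1/L_2 = (4.82)²(2.90)⁴ = 1643.
F_1/F_2 = (L_1/L_2)/(d_1/d_2)² = 1643/36.00 = 45.64.
m_1 − m_2 = −2.5 log₁₀(45.64) = -4.15.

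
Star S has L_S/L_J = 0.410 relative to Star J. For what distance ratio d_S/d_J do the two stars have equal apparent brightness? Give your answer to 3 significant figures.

0.640

Equal flux requires L_S/d_S² = L_J/d_J², so d_S/d_J = √(L_S/L_J)
= √(0.410) = 0.6403.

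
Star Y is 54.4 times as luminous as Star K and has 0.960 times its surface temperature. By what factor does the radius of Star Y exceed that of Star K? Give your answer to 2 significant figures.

L ∝ R²T⁴ gives R ∝ √L / T², so
R_Y/R_K = √(54.4) / (0.960)² = 7.376 / 0.9216 = 8.003.

8.0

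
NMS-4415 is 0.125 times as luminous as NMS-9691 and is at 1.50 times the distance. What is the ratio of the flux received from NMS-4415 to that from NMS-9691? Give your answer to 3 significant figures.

F = L/(4πd²), so F_NMS-4415/F_NMS-9691 = (L_NMS-4415/L_NMS-9691) / (d_NMS-4415/d_NMS-9691)²
= 0.125 / (1.50)² = 0.125 / 2.250 = 0.05556.

0.0556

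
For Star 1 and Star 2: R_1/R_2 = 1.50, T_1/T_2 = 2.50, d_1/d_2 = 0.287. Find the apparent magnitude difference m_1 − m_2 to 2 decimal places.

L_1/L_2 = (1.50)²(2.50)⁴ = 87.89.
F_1/F_2 = (L_1/L_2)/(d_1/d_2)² = 87.89/0.08237 = 1067.
m_1 − m_2 = −2.5 log₁₀(1067) = -7.57.

-7.57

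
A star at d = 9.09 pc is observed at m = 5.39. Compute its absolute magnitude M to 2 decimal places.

M = m − 5 log₁₀(d/10 pc) = 5.39 − 5 log₁₀(9.09/10)
  = 5.39 − 5 × -0.041 = 5.39 − -0.21 = 5.60.

5.60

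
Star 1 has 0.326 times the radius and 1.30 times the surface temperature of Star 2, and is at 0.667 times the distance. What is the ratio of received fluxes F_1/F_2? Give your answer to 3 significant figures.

0.682

L_1/L_2 = (R_1/R_2)²(T_1/T_2)⁴ = (0.326)² × (1.30)⁴ = 0.3035.
F_1/F_2 = (L_1/L_2)/(d_1/d_2)² = 0.3035 / (0.667)² = 0.6823.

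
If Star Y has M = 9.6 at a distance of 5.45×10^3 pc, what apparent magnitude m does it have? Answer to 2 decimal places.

m = M + 5 log₁₀(d/10 pc) = 9.6 + 5 log₁₀(5.45×10^3/10)
  = 9.6 + 5 × 2.736 = 9.6 + 13.68 = 23.28.

23.28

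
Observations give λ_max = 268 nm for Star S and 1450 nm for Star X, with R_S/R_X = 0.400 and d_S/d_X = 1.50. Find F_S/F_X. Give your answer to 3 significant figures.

Wien's law: T_S/T_X = λ_X/λ_S = 1450/268 = 5.410.
L_S/L_X = (R_S/R_X)²(T_S/T_X)⁴ = (0.400)²(5.410)⁴ = 137.1.
F_S/F_X = (L_S/L_X)/(d_S/d_X)² = 137.1/(1.50)² = 60.94.

60.9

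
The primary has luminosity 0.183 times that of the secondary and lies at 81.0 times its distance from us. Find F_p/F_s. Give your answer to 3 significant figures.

2.79×10^-5

F = L/(4πd²), so F_p/F_s = (L_p/L_s) / (d_p/d_s)²
= 0.183 / (81.0)² = 0.183 / 6561 = 2.789×10^-5.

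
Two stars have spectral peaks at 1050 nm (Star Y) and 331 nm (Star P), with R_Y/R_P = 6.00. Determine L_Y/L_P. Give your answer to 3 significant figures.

Wien's law gives T ∝ 1/λ_max, so T_Y/T_P = λ_P/λ_Y = 331/1050 = 0.3152.
Then L ∝ R²T⁴ gives L_Y/L_P = (6.00)² × (0.3152)⁴ = 36.00 × 0.009875 = 0.3555.

0.356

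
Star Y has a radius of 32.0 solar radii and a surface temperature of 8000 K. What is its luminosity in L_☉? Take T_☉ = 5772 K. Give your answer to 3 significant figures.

3.78×10^3 L_☉

L/L_☉ = (R/R_☉)² (T/T_☉)⁴ = (32.0)² × (8000/5772)⁴
       = 1024 × (1.386)⁴ = 1024 × 3.690 = 3779.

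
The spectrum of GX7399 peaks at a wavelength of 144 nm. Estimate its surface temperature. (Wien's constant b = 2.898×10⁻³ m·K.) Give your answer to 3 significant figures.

T = b/λ_max = 2.898×10⁻³ / (144×10⁻⁹) = 2.012×10^4 K.

2.01×10^4 K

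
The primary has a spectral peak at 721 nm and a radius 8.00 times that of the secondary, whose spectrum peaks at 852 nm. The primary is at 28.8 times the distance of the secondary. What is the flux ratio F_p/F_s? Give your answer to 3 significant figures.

0.150

Wien's law: T_p/T_s = λ_s/λ_p = 852/721 = 1.182.
L_p/L_s = (R_p/R_s)²(T_p/T_s)⁴ = (8.00)²(1.182)⁴ = 124.8.
F_p/F_s = (L_p/L_s)/(d_p/d_s)² = 124.8/(28.8)² = 0.1505.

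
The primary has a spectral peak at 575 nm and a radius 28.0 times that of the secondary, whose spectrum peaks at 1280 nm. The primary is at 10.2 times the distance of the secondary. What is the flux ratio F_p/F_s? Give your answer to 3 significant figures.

Wien's law: T_p/T_s = λ_s/λ_p = 1280/575 = 2.226.
L_p/L_s = (R_p/R_s)²(T_p/T_s)⁴ = (28.0)²(2.226)⁴ = 1.925×10^4.
F_p/F_s = (L_p/L_s)/(d_p/d_s)² = 1.925×10^4/(10.2)² = 185.0.

185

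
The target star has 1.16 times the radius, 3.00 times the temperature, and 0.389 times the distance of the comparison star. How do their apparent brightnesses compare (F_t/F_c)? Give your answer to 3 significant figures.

L_t/L_c = (R_t/R_c)²(T_t/T_c)⁴ = (1.16)² × (3.00)⁴ = 109.0.
F_t/F_c = (L_t/L_c)/(d_t/d_c)² = 109.0 / (0.389)² = 720.3.

720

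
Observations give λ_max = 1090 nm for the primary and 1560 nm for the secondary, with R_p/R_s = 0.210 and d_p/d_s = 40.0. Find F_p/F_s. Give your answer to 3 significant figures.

Wien's law: T_p/T_s = λ_s/λ_p = 1560/1090 = 1.431.
L_p/L_s = (R_p/R_s)²(T_p/T_s)⁴ = (0.210)²(1.431)⁴ = 0.1850.
F_p/F_s = (L_p/L_s)/(d_p/d_s)² = 0.1850/(40.0)² = 1.156×10^-4.

1.16×10^-4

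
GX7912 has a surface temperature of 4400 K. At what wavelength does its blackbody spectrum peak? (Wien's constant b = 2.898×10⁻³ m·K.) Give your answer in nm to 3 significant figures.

659 nm

λ_max = b/T = 2.898×10⁻³ / 4400 = 6.59×10^-7 m = 658.6 nm.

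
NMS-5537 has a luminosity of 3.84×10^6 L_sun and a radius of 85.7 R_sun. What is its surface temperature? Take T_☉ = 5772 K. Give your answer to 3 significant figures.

2.76×10^4 K

T/T_☉ = (L/L_☉)^(1/4) / (R/R_☉)^(1/2)
T = 5772 × (3.84×10^6)^(1/4) / √(85.7) = 5772 × 44.27 / 9.257 = 2.760×10^4 K.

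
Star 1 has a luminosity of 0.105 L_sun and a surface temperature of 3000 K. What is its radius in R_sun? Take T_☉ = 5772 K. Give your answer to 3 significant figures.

1.20 R_sun

R/R_☉ = √(L/L_☉) / (T/T_☉)² = √(0.105) / (0.5198)²
       = 0.3240 / 0.2701 = 1.200.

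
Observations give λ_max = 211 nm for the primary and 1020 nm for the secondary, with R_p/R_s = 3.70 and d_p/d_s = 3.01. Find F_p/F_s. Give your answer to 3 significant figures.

825

Wien's law: T_p/T_s = λ_s/λ_p = 1020/211 = 4.834.
L_p/L_s = (R_p/R_s)²(T_p/T_s)⁴ = (3.70)²(4.834)⁴ = 7476.
F_p/F_s = (L_p/L_s)/(d_p/d_s)² = 7476/(3.01)² = 825.2.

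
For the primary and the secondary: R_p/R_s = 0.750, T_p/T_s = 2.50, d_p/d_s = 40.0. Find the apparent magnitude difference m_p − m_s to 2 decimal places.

4.66

L_p/L_s = (0.750)²(2.50)⁴ = 21.97.
F_p/F_s = (L_p/L_s)/(d_p/d_s)² = 21.97/1600 = 0.01373.
m_p − m_s = −2.5 log₁₀(0.01373) = 4.66.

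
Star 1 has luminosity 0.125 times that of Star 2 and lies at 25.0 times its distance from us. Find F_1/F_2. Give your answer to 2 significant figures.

2.0×10^-4

F = L/(4πd²), so F_1/F_2 = (L_1/L_2) / (d_1/d_2)²
= 0.125 / (25.0)² = 0.125 / 625.0 = 2.000×10^-4.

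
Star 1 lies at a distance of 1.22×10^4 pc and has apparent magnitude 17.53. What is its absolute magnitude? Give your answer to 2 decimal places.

M = m − 5 log₁₀(d/10 pc) = 17.53 − 5 log₁₀(1.22×10^4/10)
  = 17.53 − 5 × 3.086 = 17.53 − 15.43 = 2.10.

2.10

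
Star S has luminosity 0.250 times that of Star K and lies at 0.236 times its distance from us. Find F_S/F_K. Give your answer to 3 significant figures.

4.49

F = L/(4πd²), so F_S/F_K = (L_S/L_K) / (d_S/d_K)²
= 0.250 / (0.236)² = 0.250 / 0.05570 = 4.489.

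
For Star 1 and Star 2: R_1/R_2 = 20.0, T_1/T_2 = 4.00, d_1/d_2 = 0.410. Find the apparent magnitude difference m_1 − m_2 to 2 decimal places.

L_1/L_2 = (20.0)²(4.00)⁴ = 1.024×10^5.
F_1/F_2 = (L_1/L_2)/(d_1/d_2)² = 1.024×10^5/0.1681 = 6.092×10^5.
m_1 − m_2 = −2.5 log₁₀(6.092×10^5) = -14.46.

-14.46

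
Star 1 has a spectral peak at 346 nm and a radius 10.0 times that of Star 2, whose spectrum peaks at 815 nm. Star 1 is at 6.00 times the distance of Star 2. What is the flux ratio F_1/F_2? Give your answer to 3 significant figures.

85.5

Wien's law: T_1/T_2 = λ_2/λ_1 = 815/346 = 2.355.
L_1/L_2 = (R_1/R_2)²(T_1/T_2)⁴ = (10.0)²(2.355)⁴ = 3078.
F_1/F_2 = (L_1/L_2)/(d_1/d_2)² = 3078/(6.00)² = 85.51.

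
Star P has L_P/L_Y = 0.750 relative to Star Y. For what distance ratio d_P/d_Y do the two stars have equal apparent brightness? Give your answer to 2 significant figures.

Equal flux requires L_P/d_P² = L_Y/d_Y², so d_P/d_Y = √(L_P/L_Y)
= √(0.750) = 0.8660.

0.87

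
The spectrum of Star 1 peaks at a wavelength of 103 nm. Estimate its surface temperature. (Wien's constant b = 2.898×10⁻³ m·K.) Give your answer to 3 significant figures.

2.81×10^4 K

T = b/λ_max = 2.898×10⁻³ / (103×10⁻⁹) = 2.814×10^4 K.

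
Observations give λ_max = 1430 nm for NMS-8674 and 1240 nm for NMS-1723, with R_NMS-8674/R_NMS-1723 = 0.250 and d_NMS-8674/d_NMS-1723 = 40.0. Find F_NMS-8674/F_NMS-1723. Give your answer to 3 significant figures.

2.21×10^-5

Wien's law: T_NMS-8674/T_NMS-1723 = λ_NMS-1723/λ_NMS-8674 = 1240/1430 = 0.8671.
L_NMS-8674/L_NMS-1723 = (R_NMS-8674/R_NMS-1723)²(T_NMS-8674/T_NMS-1723)⁴ = (0.250)²(0.8671)⁴ = 0.03534.
F_NMS-8674/F_NMS-1723 = (L_NMS-8674/L_NMS-1723)/(d_NMS-8674/d_NMS-1723)² = 0.03534/(40.0)² = 2.209×10^-5.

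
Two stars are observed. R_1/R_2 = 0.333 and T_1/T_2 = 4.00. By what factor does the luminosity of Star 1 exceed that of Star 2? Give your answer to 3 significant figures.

From the Stefan–Boltzmann law, L ∝ R²T⁴, so
L_1/L_2 = (R_1/R_2)² (T_1/T_2)⁴ = (0.333)² × (4.00)⁴ = 0.1109 × 256.0 = 28.39.

28.4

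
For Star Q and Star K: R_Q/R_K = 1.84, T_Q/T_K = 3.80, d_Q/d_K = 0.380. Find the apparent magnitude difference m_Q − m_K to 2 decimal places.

L_Q/L_K = (1.84)²(3.80)⁴ = 705.9.
F_Q/F_K = (L_Q/L_K)/(d_Q/d_K)² = 705.9/0.1444 = 4889.
m_Q − m_K = −2.5 log₁₀(4889) = -9.22.

-9.22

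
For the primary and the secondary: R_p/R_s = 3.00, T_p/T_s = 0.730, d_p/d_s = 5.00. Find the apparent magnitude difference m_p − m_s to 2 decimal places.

L_p/L_s = (3.00)²(0.730)⁴ = 2.556.
F_p/F_s = (L_p/L_s)/(d_p/d_s)² = 2.556/25.00 = 0.1022.
m_p − m_s = −2.5 log₁₀(0.1022) = 2.48.

2.48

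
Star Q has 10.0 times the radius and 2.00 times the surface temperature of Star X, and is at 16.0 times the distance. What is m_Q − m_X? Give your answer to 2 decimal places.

L_Q/L_X = (10.0)²(2.00)⁴ = 1600.
F_Q/F_X = (L_Q/L_X)/(d_Q/d_X)² = 1600/256.0 = 6.250.
m_Q − m_X = −2.5 log₁₀(6.250) = -1.99.

-1.99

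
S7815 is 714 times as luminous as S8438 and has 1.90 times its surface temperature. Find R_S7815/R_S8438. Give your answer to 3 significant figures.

7.40

L ∝ R²T⁴ gives R ∝ √L / T², so
R_S7815/R_S8438 = √(714) / (1.90)² = 26.72 / 3.610 = 7.402.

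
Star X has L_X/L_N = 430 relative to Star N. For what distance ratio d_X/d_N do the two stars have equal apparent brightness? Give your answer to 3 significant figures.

Equal flux requires L_X/d_X² = L_N/d_N², so d_X/d_N = √(L_X/L_N)
= √(430) = 20.74.

20.7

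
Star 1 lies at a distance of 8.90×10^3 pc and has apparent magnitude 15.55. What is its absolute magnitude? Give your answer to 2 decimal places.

M = m − 5 log₁₀(d/10 pc) = 15.55 − 5 log₁₀(8.90×10^3/10)
  = 15.55 − 5 × 2.949 = 15.55 − 14.75 = 0.80.

0.80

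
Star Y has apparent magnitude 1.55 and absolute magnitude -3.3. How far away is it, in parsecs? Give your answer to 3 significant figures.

m − M = 5 log₁₀(d/10 pc)
1.55 − (-3.3) = 4.85 = 5 log₁₀(d/10)
d = 10 × 10^(4.85/5) = 10 × 10^0.970 = 93.33 pc.

93.3 pc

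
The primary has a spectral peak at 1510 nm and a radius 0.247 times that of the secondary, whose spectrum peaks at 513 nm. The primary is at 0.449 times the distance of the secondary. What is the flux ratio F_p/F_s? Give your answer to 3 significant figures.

0.00403

Wien's law: T_p/T_s = λ_s/λ_p = 513/1510 = 0.3397.
L_p/L_s = (R_p/R_s)²(T_p/T_s)⁴ = (0.247)²(0.3397)⁴ = 8.127×10^-4.
F_p/F_s = (L_p/L_s)/(d_p/d_s)² = 8.127×10^-4/(0.449)² = 0.004031.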